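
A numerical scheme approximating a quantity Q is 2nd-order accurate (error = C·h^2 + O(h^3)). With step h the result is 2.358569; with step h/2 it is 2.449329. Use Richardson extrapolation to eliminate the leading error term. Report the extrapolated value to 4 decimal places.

2.4796

The leading error scales as h^2; refining by a factor of 2 reduces it by 2^2 = 4.
Extrapolated value = (4·A(h/2) − A(h)) / (4 − 1)
= (4·2.449329 − 2.358569) / 3
= 7.438747 / 3 = 2.479582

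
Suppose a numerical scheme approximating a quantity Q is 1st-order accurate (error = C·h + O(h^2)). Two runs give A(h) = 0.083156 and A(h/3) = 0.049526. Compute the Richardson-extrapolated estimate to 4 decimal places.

0.0327

The leading error scales as h; refining by a factor of 3 reduces it by 3^1 = 3.
Extrapolated value = (3·A(h/3) − A(h)) / (3 − 1)
= (3·0.049526 − 0.083156) / 2
= 0.065422 / 2 = 0.032711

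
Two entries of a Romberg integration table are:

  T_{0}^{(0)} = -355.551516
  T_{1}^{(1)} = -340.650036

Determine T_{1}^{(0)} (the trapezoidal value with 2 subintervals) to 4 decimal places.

From T_{1}^{(1)} = (4·T_{1}^{(0)} − T_{0}^{(0)})/3, solve for T_{1}^{(0)}:
4·T_{1}^{(0)} = 3·(-340.650036) + (-355.551516) = -1377.501624
T_{1}^{(0)} = -344.375406

-344.3754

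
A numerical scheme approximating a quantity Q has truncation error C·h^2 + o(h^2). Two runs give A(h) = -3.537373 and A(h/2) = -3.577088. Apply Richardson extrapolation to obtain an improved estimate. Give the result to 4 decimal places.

-3.5903

The leading error scales as h^2; refining by a factor of 2 reduces it by 2^2 = 4.
Extrapolated value = (4·A(h/2) − A(h)) / (4 − 1)
= (4·(-3.577088) − (-3.537373)) / 3
= -10.770979 / 3 = -3.590326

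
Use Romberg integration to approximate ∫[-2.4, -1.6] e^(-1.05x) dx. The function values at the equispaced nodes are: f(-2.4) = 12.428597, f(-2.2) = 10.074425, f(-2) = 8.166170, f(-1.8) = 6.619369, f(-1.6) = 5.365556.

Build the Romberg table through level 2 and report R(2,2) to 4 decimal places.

6.7267

R(0,0) (trapezoid, 1 panel, h=0.8000): 7.117661
R(1,0) (trapezoid, 2 panels, h=0.4000): 6.825299
R(2,0) (trapezoid, 4 panels, h=0.2000): 6.751408
R(1,1) = 6.825299 + (6.825299 − 7.117661)/3 = 6.727845
R(2,1) = 6.751408 + (6.751408 − 6.825299)/3 = 6.726778
R(2,2) = 6.726778 + (6.726778 − 6.727845)/15 = 6.726707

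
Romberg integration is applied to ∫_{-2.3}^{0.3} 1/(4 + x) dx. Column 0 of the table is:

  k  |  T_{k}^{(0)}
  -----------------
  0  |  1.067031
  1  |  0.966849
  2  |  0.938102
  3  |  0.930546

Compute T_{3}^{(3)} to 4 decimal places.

0.9280

T_{1}^{(1)} = 0.966849 + (0.966849 − 1.067031)/3 = 0.933455
T_{2}^{(1)} = 0.938102 + (0.938102 − 0.966849)/3 = 0.928520
T_{3}^{(1)} = 0.930546 + (0.930546 − 0.938102)/3 = 0.928027
T_{2}^{(2)} = 0.928520 + (0.928520 − 0.933455)/15 = 0.928191
T_{3}^{(2)} = 0.928027 + (0.928027 − 0.928520)/15 = 0.927994
T_{3}^{(3)} = (64·0.927994 − 0.928191) / 63 = 0.927991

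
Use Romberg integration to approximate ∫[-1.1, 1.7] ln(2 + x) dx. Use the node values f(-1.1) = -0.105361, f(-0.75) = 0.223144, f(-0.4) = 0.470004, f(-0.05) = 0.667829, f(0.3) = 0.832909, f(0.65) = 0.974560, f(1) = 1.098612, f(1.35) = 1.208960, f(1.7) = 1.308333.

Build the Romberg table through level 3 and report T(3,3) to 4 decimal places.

2.1356

T(0,0) (trapezoid, 1 panel, h=2.8000): 1.684161
T(1,0) (trapezoid, 2 panels, h=1.4000): 2.008153
T(2,0) (trapezoid, 4 panels, h=0.7000): 2.102108
T(3,0) (trapezoid, 8 panels, h=0.3500): 2.127126
T(1,1) = 2.008153 + (2.008153 − 1.684161)/3 = 2.116150
T(2,1) = 2.102108 + (2.102108 − 2.008153)/3 = 2.133426
T(3,1) = 2.127126 + (2.127126 − 2.102108)/3 = 2.135465
T(2,2) = 2.133426 + (2.133426 − 2.116150)/15 = 2.134578
T(3,2) = 2.135465 + (2.135465 − 2.133426)/15 = 2.135601
T(3,3) = 2.135601 + (2.135601 − 2.134578)/63 = 2.135617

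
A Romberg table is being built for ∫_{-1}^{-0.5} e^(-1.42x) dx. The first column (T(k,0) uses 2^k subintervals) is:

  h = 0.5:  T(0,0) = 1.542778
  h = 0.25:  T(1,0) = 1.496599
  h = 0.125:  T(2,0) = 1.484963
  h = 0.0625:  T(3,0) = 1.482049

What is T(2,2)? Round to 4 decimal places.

Richardson extrapolation on the trapezoidal column (denominator 4−1=3):
T(1,1) = 1.496599 + (1.496599 − 1.542778)/3 = 1.481206
T(2,1) = 1.484963 + (1.484963 − 1.496599)/3 = 1.481084
T(2,2) = (16·1.481084 − 1.481206) / 15 = 1.481076
(Column j=1 coincides with Simpson's rule on the same nodes.)

1.4811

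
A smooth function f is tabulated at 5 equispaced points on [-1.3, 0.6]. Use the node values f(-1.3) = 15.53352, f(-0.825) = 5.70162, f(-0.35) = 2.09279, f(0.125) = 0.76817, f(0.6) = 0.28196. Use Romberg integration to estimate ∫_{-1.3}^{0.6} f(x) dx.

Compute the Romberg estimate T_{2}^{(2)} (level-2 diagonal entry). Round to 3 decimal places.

T_{0}^{(0)} (trapezoid, 1 panel, h=1.9000): 15.02471
T_{1}^{(0)} (trapezoid, 2 panels, h=0.9500): 9.50050
T_{2}^{(0)} (trapezoid, 4 panels, h=0.4750): 7.82340
T_{1}^{(1)} = 9.50050 + (9.50050 − 15.02471)/3 = 7.65910
T_{2}^{(1)} = 7.82340 + (7.82340 − 9.50050)/3 = 7.26437
T_{2}^{(2)} = 7.26437 + (7.26437 − 7.65910)/15 = 7.23805

7.238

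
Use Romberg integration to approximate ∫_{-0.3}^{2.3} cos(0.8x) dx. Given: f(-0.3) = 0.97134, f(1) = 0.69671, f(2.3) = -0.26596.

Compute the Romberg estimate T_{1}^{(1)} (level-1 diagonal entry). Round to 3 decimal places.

T_{0}^{(0)} (trapezoid, 1 panel, h=2.6000): 0.91699
T_{1}^{(0)} (trapezoid, 2 panels, h=1.3000): 1.36422
T_{1}^{(1)} = 1.36422 + (1.36422 − 0.91699)/3 = 1.51330

1.513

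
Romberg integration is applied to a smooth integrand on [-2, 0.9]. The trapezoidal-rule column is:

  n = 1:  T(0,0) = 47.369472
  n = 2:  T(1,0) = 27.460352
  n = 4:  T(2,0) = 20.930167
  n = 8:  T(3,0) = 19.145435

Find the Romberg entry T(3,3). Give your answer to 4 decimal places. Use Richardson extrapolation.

T(1,1) = (4·27.460352 − 47.369472) / 3 = 20.823979
T(2,1) = 20.930167 + (20.930167 − 27.460352)/3 = 18.753439
T(3,1) = 19.145435 + (19.145435 − 20.930167)/3 = 18.550524
T(2,2) = 18.753439 + (18.753439 − 20.823979)/15 = 18.615403
T(3,2) = (16·18.550524 − 18.753439) / 15 = 18.536996
T(3,3) = 18.536996 + (18.536996 − 18.615403)/63 = 18.535751

18.5358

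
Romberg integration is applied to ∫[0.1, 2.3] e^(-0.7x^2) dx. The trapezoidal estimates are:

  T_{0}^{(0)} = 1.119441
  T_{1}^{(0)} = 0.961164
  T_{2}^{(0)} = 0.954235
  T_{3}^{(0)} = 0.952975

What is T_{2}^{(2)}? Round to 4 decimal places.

Richardson extrapolation on the trapezoidal column (denominator 4−1=3):
T_{1}^{(1)} = (4·0.961164 − 1.119441) / 3 = 0.908405
T_{2}^{(1)} = (4·0.954235 − 0.961164) / 3 = 0.951925
T_{2}^{(2)} = (16·0.951925 − 0.908405) / 15 = 0.954826

0.9548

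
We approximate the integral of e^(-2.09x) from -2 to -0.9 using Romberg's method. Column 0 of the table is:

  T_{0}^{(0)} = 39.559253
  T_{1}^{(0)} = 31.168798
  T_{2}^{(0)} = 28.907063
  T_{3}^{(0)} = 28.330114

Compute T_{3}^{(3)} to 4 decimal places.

T_{1}^{(1)} = (4·31.168798 − 39.559253) / 3 = 28.371980
T_{2}^{(1)} = (4·28.907063 − 31.168798) / 3 = 28.153151
T_{3}^{(1)} = 28.330114 + (28.330114 − 28.907063)/3 = 28.137798
T_{2}^{(2)} = 28.153151 + (28.153151 − 28.371980)/15 = 28.138562
T_{3}^{(2)} = (16·28.137798 − 28.153151) / 15 = 28.136774
T_{3}^{(3)} = 28.136774 + (28.136774 − 28.138562)/63 = 28.136746
(Column j=1 coincides with Simpson's rule on the same nodes.)

28.1367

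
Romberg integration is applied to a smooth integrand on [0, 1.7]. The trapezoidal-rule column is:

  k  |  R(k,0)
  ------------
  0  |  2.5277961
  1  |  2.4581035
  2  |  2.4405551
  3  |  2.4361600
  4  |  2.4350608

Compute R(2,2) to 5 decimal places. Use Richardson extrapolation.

R(1,1) = (4·2.4581035 − 2.5277961) / 3 = 2.4348726
R(2,1) = 2.4405551 + (2.4405551 − 2.4581035)/3 = 2.4347056
R(2,2) = (16·2.4347056 − 2.4348726) / 15 = 2.4346945

2.43469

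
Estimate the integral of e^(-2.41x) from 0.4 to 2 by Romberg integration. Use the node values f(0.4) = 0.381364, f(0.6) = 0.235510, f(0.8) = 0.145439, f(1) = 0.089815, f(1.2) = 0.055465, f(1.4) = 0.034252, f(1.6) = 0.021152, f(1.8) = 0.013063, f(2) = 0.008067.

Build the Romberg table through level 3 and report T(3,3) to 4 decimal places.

0.1549

T(0,0) (trapezoid, 1 panel, h=1.6000): 0.311545
T(1,0) (trapezoid, 2 panels, h=0.8000): 0.200144
T(2,0) (trapezoid, 4 panels, h=0.4000): 0.166709
T(3,0) (trapezoid, 8 panels, h=0.2000): 0.157882
T(1,1) = 0.200144 + (0.200144 − 0.311545)/3 = 0.163010
T(2,1) = 0.166709 + (0.166709 − 0.200144)/3 = 0.155564
T(3,1) = 0.157882 + (0.157882 − 0.166709)/3 = 0.154940
T(2,2) = 0.155564 + (0.155564 − 0.163010)/15 = 0.155068
T(3,2) = 0.154940 + (0.154940 − 0.155564)/15 = 0.154898
T(3,3) = 0.154898 + (0.154898 − 0.155068)/63 = 0.154895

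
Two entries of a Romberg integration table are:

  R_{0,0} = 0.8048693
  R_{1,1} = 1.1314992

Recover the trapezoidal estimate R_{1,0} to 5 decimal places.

1.04984

From R_{1,1} = (4·R_{1,0} − R_{0,0})/3, solve for R_{1,0}:
4·R_{1,0} = 3·1.1314992 + 0.8048693 = 4.1993669
R_{1,0} = 1.0498417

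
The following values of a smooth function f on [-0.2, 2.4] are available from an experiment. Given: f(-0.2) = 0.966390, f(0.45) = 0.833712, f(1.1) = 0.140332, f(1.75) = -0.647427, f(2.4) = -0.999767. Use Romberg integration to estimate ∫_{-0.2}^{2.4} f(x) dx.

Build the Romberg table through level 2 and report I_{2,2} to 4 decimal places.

I_{0,0} (trapezoid, 1 panel, h=2.6000): -0.043390
I_{1,0} (trapezoid, 2 panels, h=1.3000): 0.160737
I_{2,0} (trapezoid, 4 panels, h=0.6500): 0.201454
I_{1,1} = 0.160737 + (0.160737 − (-0.043390))/3 = 0.228779
I_{2,1} = 0.201454 + (0.201454 − 0.160737)/3 = 0.215026
I_{2,2} = 0.215026 + (0.215026 − 0.228779)/15 = 0.214109

0.2141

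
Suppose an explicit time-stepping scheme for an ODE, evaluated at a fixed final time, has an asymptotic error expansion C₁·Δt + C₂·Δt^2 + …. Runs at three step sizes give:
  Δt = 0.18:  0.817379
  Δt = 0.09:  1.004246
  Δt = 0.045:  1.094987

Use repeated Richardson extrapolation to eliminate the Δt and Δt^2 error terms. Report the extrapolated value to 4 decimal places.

First eliminate the Δt term (factor 2^1 = 2):
  B₁ = (2·1.004246 − 0.817379)/1 = 1.191113
  B₂ = (2·1.094987 − 1.004246)/1 = 1.185728
Then eliminate the Δt^2 term (factor 2^2 = 4):
  (4·1.185728 − 1.191113)/3 = 1.183933

1.1839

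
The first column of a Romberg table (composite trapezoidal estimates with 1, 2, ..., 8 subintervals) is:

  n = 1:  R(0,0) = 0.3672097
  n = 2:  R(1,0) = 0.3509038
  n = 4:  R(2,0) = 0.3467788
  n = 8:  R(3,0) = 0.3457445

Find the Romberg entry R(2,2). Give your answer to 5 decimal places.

0.34540

R(1,1) = (4·0.3509038 − 0.3672097) / 3 = 0.3454685
R(2,1) = 0.3467788 + (0.3467788 − 0.3509038)/3 = 0.3454038
R(2,2) = (16·0.3454038 − 0.3454685) / 15 = 0.3453995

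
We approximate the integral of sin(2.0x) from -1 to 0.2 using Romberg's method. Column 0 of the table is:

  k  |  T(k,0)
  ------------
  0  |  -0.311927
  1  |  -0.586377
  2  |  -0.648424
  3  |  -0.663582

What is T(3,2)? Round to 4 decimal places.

-0.6686

Richardson extrapolation on the trapezoidal column (denominator 4−1=3):
T(2,1) = -0.648424 + (-0.648424 − (-0.586377))/3 = -0.669106
T(3,1) = -0.663582 + (-0.663582 − (-0.648424))/3 = -0.668635
T(3,2) = -0.668635 + (-0.668635 − (-0.669106))/15 = -0.668604
(Column j=1 coincides with Simpson's rule on the same nodes.)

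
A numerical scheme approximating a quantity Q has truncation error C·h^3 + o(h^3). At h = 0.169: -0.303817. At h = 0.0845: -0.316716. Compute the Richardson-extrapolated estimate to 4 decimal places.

-0.3186

Extrapolated value = (8·A(h/2) − A(h)) / (8 − 1)
= (8·(-0.316716) − (-0.303817)) / 7
= -2.229911 / 7 = -0.318559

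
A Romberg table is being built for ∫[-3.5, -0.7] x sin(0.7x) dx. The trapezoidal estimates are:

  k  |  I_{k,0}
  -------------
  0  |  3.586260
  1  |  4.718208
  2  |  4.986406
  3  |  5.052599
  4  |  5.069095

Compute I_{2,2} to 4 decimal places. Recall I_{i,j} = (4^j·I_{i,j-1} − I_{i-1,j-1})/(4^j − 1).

5.0745

I_{1,1} = (4·4.718208 − 3.586260) / 3 = 5.095524
I_{2,1} = 4.986406 + (4.986406 − 4.718208)/3 = 5.075805
I_{2,2} = 5.075805 + (5.075805 − 5.095524)/15 = 5.074490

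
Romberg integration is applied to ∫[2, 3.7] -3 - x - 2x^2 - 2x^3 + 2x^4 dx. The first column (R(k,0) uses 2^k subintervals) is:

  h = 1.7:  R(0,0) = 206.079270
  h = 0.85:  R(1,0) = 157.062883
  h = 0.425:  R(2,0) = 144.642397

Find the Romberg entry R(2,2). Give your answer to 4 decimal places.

140.4874

R(1,1) = 157.062883 + (157.062883 − 206.079270)/3 = 140.724087
R(2,1) = (4·144.642397 − 157.062883) / 3 = 140.502235
R(2,2) = (16·140.502235 − 140.724087) / 15 = 140.487445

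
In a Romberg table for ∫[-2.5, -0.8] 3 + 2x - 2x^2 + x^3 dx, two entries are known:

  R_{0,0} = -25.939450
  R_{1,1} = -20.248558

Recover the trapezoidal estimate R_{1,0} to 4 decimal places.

From R_{1,1} = (4·R_{1,0} − R_{0,0})/3, solve for R_{1,0}:
4·R_{1,0} = 3·(-20.248558) + (-25.939450) = -86.685124
R_{1,0} = -21.671281

-21.6713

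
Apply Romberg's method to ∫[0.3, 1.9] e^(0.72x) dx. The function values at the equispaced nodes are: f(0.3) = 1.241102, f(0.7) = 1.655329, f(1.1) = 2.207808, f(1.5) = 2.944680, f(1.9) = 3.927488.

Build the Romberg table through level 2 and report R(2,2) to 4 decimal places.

3.7311

R(0,0) (trapezoid, 1 panel, h=1.6000): 4.134872
R(1,0) (trapezoid, 2 panels, h=0.8000): 3.833682
R(2,0) (trapezoid, 4 panels, h=0.4000): 3.756845
R(1,1) = 3.833682 + (3.833682 − 4.134872)/3 = 3.733285
R(2,1) = 3.756845 + (3.756845 − 3.833682)/3 = 3.731233
R(2,2) = 3.731233 + (3.731233 − 3.733285)/15 = 3.731096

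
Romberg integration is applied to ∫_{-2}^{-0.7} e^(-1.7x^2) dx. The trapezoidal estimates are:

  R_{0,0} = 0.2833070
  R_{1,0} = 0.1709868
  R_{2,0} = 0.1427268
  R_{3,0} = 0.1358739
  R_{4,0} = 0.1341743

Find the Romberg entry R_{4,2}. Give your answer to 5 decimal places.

Richardson extrapolation on the trapezoidal column (denominator 4−1=3):
R_{3,1} = (4·0.1358739 − 0.1427268) / 3 = 0.1335896
R_{4,1} = 0.1341743 + (0.1341743 − 0.1358739)/3 = 0.1336078
R_{4,2} = (16·0.1336078 − 0.1335896) / 15 = 0.1336090

0.13361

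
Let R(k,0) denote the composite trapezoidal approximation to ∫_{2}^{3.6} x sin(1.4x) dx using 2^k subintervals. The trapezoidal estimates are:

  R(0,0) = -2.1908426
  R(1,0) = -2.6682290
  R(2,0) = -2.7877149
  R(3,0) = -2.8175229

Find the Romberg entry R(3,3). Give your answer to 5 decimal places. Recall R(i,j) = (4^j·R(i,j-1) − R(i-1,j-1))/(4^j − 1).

-2.82745

Richardson extrapolation on the trapezoidal column (denominator 4−1=3):
R(1,1) = (4·(-2.6682290) − (-2.1908426)) / 3 = -2.8273578
R(2,1) = -2.7877149 + (-2.7877149 − (-2.6682290))/3 = -2.8275435
R(3,1) = -2.8175229 + (-2.8175229 − (-2.7877149))/3 = -2.8274589
R(2,2) = -2.8275435 + (-2.8275435 − (-2.8273578))/15 = -2.8275559
R(3,2) = (16·(-2.8274589) − (-2.8275435)) / 15 = -2.8274533
R(3,3) = (64·(-2.8274533) − (-2.8275559)) / 63 = -2.8274517
(Column j=1 coincides with Simpson's rule on the same nodes.)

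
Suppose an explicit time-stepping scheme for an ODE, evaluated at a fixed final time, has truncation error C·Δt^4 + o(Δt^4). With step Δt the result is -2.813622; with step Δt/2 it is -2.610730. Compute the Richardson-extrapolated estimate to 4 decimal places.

The leading error scales as Δt^4; refining by a factor of 2 reduces it by 2^4 = 16.
Extrapolated value = (16·A(Δt/2) − A(Δt)) / (16 − 1)
= (16·(-2.610730) − (-2.813622)) / 15
= -38.958058 / 15 = -2.597204

-2.5972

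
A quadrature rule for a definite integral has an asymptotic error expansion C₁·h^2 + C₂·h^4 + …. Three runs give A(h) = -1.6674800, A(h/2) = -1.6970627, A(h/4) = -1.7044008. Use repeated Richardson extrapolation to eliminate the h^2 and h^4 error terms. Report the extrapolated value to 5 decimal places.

-1.70684

First eliminate the h^2 term (factor 2^2 = 4):
  B₁ = (4·(-1.6970627) − (-1.6674800))/3 = -1.7069236
  B₂ = (4·(-1.7044008) − (-1.6970627))/3 = -1.7068468
Then eliminate the h^4 term (factor 2^4 = 16):
  (16·(-1.7068468) − (-1.7069236))/15 = -1.7068417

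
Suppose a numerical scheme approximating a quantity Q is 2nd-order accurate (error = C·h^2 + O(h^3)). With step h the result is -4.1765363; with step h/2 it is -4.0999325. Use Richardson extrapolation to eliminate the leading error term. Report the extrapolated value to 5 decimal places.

The leading error scales as h^2; refining by a factor of 2 reduces it by 2^2 = 4.
Extrapolated value = (4·A(h/2) − A(h)) / (4 − 1)
= (4·(-4.0999325) − (-4.1765363)) / 3
= -12.2231937 / 3 = -4.0743979

-4.07440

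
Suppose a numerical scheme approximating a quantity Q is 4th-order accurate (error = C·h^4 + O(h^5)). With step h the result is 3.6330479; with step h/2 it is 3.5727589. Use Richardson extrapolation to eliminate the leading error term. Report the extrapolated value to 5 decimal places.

3.56874

The leading error scales as h^4; refining by a factor of 2 reduces it by 2^4 = 16.
Extrapolated value = (16·A(h/2) − A(h)) / (16 − 1)
= (16·3.5727589 − 3.6330479) / 15
= 53.5310945 / 15 = 3.5687396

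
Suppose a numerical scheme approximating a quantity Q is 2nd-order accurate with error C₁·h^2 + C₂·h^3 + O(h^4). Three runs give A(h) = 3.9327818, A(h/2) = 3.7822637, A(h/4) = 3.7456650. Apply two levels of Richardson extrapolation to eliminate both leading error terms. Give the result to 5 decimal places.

3.73366

First eliminate the h^2 term (factor 2^2 = 4):
  B₁ = (4·3.7822637 − 3.9327818)/3 = 3.7320910
  B₂ = (4·3.7456650 − 3.7822637)/3 = 3.7334654
Then eliminate the h^3 term (factor 2^3 = 8):
  (8·3.7334654 − 3.7320910)/7 = 3.7336617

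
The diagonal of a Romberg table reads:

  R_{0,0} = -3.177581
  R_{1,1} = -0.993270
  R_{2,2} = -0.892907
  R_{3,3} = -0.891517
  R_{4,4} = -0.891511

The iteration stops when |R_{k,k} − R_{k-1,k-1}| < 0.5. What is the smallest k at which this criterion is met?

|R_{1,1} − R_{0,0}| = 2.184311 ≥ 0.5
|R_{2,2} − R_{1,1}| = 0.100363 < 0.5

k = 2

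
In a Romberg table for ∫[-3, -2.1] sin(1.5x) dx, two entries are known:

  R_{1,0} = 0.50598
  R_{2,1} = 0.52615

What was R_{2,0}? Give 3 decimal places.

From R_{2,1} = (4·R_{2,0} − R_{1,0})/3, solve for R_{2,0}:
4·R_{2,0} = 3·0.52615 + 0.50598 = 2.08443
R_{2,0} = 0.52111

0.521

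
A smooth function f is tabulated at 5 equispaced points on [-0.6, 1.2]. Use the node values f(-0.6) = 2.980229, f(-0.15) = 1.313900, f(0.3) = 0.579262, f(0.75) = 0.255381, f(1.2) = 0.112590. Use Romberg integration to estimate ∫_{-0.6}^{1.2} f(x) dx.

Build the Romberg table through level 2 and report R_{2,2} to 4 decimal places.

R_{0,0} (trapezoid, 1 panel, h=1.8000): 2.783537
R_{1,0} (trapezoid, 2 panels, h=0.9000): 1.913104
R_{2,0} (trapezoid, 4 panels, h=0.4500): 1.662729
R_{1,1} = 1.913104 + (1.913104 − 2.783537)/3 = 1.622960
R_{2,1} = 1.662729 + (1.662729 − 1.913104)/3 = 1.579271
R_{2,2} = 1.579271 + (1.579271 − 1.622960)/15 = 1.576358

1.5764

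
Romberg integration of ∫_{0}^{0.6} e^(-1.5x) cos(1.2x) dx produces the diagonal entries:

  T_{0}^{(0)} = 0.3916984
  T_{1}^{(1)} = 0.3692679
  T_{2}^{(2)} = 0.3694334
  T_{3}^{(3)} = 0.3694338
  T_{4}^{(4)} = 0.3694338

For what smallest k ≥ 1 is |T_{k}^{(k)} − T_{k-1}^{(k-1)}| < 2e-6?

k = 3

|T_{1}^{(1)} − T_{0}^{(0)}| = 0.0224305 ≥ 2e-6
|T_{2}^{(2)} − T_{1}^{(1)}| = 0.0001655 ≥ 2e-6
|T_{3}^{(3)} − T_{2}^{(2)}| = 0.0000004 < 2e-6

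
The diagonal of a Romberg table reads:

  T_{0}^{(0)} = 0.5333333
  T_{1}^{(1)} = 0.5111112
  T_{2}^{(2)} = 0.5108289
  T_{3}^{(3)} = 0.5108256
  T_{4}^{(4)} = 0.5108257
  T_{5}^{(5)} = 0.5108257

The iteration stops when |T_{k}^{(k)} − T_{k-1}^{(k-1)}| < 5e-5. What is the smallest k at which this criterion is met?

|T_{1}^{(1)} − T_{0}^{(0)}| = 0.0222221 ≥ 5e-5
|T_{2}^{(2)} − T_{1}^{(1)}| = 0.0002823 ≥ 5e-5
|T_{3}^{(3)} − T_{2}^{(2)}| = 0.0000033 < 5e-5

k = 3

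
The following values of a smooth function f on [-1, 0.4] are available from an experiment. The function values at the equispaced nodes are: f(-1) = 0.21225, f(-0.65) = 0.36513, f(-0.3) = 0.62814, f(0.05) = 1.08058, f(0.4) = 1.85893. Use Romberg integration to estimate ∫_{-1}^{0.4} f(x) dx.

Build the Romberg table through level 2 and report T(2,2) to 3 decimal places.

1.062

T(0,0) (trapezoid, 1 panel, h=1.4000): 1.44983
T(1,0) (trapezoid, 2 panels, h=0.7000): 1.16461
T(2,0) (trapezoid, 4 panels, h=0.3500): 1.08830
T(1,1) = 1.16461 + (1.16461 − 1.44983)/3 = 1.06954
T(2,1) = 1.08830 + (1.08830 − 1.16461)/3 = 1.06286
T(2,2) = 1.06286 + (1.06286 − 1.06954)/15 = 1.06241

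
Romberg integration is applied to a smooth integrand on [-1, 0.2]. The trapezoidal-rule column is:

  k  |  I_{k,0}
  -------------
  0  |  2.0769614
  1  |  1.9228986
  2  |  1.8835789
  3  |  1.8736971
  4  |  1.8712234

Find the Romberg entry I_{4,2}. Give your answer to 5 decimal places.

Richardson extrapolation on the trapezoidal column (denominator 4−1=3):
I_{3,1} = 1.8736971 + (1.8736971 − 1.8835789)/3 = 1.8704032
I_{4,1} = 1.8712234 + (1.8712234 − 1.8736971)/3 = 1.8703988
I_{4,2} = (16·1.8703988 − 1.8704032) / 15 = 1.8703985

1.87040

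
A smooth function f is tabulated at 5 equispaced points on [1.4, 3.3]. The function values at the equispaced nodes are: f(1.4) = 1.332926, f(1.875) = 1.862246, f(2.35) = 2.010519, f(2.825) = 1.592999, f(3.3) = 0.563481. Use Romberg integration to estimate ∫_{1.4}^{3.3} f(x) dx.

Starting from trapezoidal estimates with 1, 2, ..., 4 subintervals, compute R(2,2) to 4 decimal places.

R(0,0) (trapezoid, 1 panel, h=1.9000): 1.801587
R(1,0) (trapezoid, 2 panels, h=0.9500): 2.810786
R(2,0) (trapezoid, 4 panels, h=0.4750): 3.046635
R(1,1) = 2.810786 + (2.810786 − 1.801587)/3 = 3.147186
R(2,1) = 3.046635 + (3.046635 − 2.810786)/3 = 3.125251
R(2,2) = 3.125251 + (3.125251 − 3.147186)/15 = 3.123789

3.1238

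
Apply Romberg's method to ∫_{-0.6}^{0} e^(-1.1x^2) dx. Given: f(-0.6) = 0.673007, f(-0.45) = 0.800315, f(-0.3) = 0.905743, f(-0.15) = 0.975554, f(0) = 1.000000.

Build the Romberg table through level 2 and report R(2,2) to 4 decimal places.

0.5294

R(0,0) (trapezoid, 1 panel, h=0.6000): 0.501902
R(1,0) (trapezoid, 2 panels, h=0.3000): 0.522674
R(2,0) (trapezoid, 4 panels, h=0.1500): 0.527717
R(1,1) = 0.522674 + (0.522674 − 0.501902)/3 = 0.529598
R(2,1) = 0.527717 + (0.527717 − 0.522674)/3 = 0.529398
R(2,2) = 0.529398 + (0.529398 − 0.529598)/15 = 0.529385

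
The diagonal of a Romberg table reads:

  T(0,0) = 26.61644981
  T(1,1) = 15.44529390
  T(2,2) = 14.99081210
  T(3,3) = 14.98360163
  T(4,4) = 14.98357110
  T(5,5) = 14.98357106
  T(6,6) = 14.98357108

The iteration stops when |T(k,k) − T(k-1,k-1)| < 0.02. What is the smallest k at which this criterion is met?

k = 3

|T(1,1) − T(0,0)| = 11.17115591 ≥ 0.02
|T(2,2) − T(1,1)| = 0.45448180 ≥ 0.02
|T(3,3) − T(2,2)| = 0.00721047 < 0.02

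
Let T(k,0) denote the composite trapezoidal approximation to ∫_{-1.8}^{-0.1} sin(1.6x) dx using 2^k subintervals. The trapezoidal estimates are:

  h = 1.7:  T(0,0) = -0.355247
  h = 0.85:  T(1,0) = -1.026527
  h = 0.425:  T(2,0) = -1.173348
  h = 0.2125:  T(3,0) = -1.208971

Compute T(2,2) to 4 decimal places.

T(1,1) = -1.026527 + (-1.026527 − (-0.355247))/3 = -1.250287
T(2,1) = (4·(-1.173348) − (-1.026527)) / 3 = -1.222288
T(2,2) = (16·(-1.222288) − (-1.250287)) / 15 = -1.220421

-1.2204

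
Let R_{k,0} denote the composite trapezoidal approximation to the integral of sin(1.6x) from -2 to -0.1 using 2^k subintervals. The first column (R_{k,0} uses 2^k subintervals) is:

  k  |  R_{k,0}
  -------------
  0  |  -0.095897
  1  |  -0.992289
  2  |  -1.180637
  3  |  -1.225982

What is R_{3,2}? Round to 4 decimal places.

-1.2409

R_{2,1} = -1.180637 + (-1.180637 − (-0.992289))/3 = -1.243420
R_{3,1} = (4·(-1.225982) − (-1.180637)) / 3 = -1.241097
R_{3,2} = -1.241097 + (-1.241097 − (-1.243420))/15 = -1.240942
(Column j=1 coincides with Simpson's rule on the same nodes.)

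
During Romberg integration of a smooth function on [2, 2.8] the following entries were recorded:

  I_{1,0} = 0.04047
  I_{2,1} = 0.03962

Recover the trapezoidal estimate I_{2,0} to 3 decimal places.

0.040

From I_{2,1} = (4·I_{2,0} − I_{1,0})/3, solve for I_{2,0}:
4·I_{2,0} = 3·0.03962 + 0.04047 = 0.15933
I_{2,0} = 0.03983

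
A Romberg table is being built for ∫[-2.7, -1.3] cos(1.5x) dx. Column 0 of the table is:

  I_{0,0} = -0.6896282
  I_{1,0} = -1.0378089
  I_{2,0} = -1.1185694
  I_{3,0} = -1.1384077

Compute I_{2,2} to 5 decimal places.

-1.14493

Richardson extrapolation on the trapezoidal column (denominator 4−1=3):
I_{1,1} = -1.0378089 + (-1.0378089 − (-0.6896282))/3 = -1.1538691
I_{2,1} = -1.1185694 + (-1.1185694 − (-1.0378089))/3 = -1.1454896
I_{2,2} = -1.1454896 + (-1.1454896 − (-1.1538691))/15 = -1.1449310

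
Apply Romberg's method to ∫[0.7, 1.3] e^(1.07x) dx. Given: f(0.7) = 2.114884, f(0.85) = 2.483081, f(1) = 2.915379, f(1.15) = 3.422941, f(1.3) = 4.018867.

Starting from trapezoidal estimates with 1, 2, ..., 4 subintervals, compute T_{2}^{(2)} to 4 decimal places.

1.7794

T_{0}^{(0)} (trapezoid, 1 panel, h=0.6000): 1.840125
T_{1}^{(0)} (trapezoid, 2 panels, h=0.3000): 1.794676
T_{2}^{(0)} (trapezoid, 4 panels, h=0.1500): 1.783241
T_{1}^{(1)} = 1.794676 + (1.794676 − 1.840125)/3 = 1.779526
T_{2}^{(1)} = 1.783241 + (1.783241 − 1.794676)/3 = 1.779429
T_{2}^{(2)} = 1.779429 + (1.779429 − 1.779526)/15 = 1.779423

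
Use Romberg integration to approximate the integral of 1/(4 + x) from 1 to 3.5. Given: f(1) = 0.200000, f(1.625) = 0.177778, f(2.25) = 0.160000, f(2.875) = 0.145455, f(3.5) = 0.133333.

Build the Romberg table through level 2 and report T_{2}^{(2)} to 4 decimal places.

0.4055

T_{0}^{(0)} (trapezoid, 1 panel, h=2.5000): 0.416666
T_{1}^{(0)} (trapezoid, 2 panels, h=1.2500): 0.408333
T_{2}^{(0)} (trapezoid, 4 panels, h=0.6250): 0.406187
T_{1}^{(1)} = 0.408333 + (0.408333 − 0.416666)/3 = 0.405555
T_{2}^{(1)} = 0.406187 + (0.406187 − 0.408333)/3 = 0.405472
T_{2}^{(2)} = 0.405472 + (0.405472 − 0.405555)/15 = 0.405466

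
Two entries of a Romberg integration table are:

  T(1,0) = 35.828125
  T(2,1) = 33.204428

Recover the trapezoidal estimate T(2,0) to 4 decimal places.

33.8604

From T(2,1) = (4·T(2,0) − T(1,0))/3, solve for T(2,0):
4·T(2,0) = 3·33.204428 + 35.828125 = 135.441409
T(2,0) = 33.860352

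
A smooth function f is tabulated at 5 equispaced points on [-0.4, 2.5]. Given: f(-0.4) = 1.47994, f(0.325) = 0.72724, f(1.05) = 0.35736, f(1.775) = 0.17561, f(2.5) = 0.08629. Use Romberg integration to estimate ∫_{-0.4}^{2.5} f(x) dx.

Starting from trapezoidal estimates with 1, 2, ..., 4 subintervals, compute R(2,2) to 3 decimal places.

R(0,0) (trapezoid, 1 panel, h=2.9000): 2.27103
R(1,0) (trapezoid, 2 panels, h=1.4500): 1.65369
R(2,0) (trapezoid, 4 panels, h=0.7250): 1.48141
R(1,1) = 1.65369 + (1.65369 − 2.27103)/3 = 1.44791
R(2,1) = 1.48141 + (1.48141 − 1.65369)/3 = 1.42398
R(2,2) = 1.42398 + (1.42398 − 1.44791)/15 = 1.42238

1.422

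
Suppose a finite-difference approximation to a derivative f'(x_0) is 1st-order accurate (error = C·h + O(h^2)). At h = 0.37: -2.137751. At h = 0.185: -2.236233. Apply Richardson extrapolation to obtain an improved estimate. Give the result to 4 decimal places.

-2.3347

The leading error scales as h; refining by a factor of 2 reduces it by 2^1 = 2.
Extrapolated value = (2·A(h/2) − A(h)) / (2 − 1)
= (2·(-2.236233) − (-2.137751)) / 1
= -2.334715 / 1 = -2.334715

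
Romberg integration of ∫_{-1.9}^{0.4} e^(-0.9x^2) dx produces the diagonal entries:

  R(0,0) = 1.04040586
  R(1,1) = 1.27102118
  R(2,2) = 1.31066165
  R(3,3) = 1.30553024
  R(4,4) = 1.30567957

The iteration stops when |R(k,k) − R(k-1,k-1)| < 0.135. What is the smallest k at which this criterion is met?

|R(1,1) − R(0,0)| = 0.23061532 ≥ 0.135
|R(2,2) − R(1,1)| = 0.03964047 < 0.135

k = 2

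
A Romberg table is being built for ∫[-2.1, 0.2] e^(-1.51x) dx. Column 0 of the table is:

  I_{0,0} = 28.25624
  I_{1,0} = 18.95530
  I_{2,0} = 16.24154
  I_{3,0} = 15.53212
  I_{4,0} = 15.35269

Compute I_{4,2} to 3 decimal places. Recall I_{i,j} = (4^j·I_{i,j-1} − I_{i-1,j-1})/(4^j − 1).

15.293

I_{3,1} = 15.53212 + (15.53212 − 16.24154)/3 = 15.29565
I_{4,1} = 15.35269 + (15.35269 − 15.53212)/3 = 15.29288
I_{4,2} = 15.29288 + (15.29288 − 15.29565)/15 = 15.29270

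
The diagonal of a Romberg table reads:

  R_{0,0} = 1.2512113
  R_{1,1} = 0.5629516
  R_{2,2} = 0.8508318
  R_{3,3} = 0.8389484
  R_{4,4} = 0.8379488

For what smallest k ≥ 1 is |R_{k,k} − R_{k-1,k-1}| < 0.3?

k = 2

|R_{1,1} − R_{0,0}| = 0.6882597 ≥ 0.3
|R_{2,2} − R_{1,1}| = 0.2878802 < 0.3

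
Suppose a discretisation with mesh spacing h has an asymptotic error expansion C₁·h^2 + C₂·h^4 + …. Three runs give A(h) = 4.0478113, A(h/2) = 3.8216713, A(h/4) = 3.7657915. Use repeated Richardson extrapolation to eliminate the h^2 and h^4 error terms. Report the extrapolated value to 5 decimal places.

First eliminate the h^2 term (factor 2^2 = 4):
  B₁ = (4·3.8216713 − 4.0478113)/3 = 3.7462913
  B₂ = (4·3.7657915 − 3.8216713)/3 = 3.7471649
Then eliminate the h^4 term (factor 2^4 = 16):
  (16·3.7471649 − 3.7462913)/15 = 3.7472231

3.74722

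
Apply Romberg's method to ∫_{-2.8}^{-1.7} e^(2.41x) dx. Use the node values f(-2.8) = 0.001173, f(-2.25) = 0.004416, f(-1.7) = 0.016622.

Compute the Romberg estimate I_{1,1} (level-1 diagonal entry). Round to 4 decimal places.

0.0065

I_{0,0} (trapezoid, 1 panel, h=1.1000): 0.009787
I_{1,0} (trapezoid, 2 panels, h=0.5500): 0.007322
I_{1,1} = 0.007322 + (0.007322 − 0.009787)/3 = 0.006500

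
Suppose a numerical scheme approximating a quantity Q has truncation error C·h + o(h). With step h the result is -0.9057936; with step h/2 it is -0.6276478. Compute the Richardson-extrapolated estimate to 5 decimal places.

The leading error scales as h; refining by a factor of 2 reduces it by 2^1 = 2.
Extrapolated value = (2·A(h/2) − A(h)) / (2 − 1)
= (2·(-0.6276478) − (-0.9057936)) / 1
= -0.3495020 / 1 = -0.3495020

-0.34950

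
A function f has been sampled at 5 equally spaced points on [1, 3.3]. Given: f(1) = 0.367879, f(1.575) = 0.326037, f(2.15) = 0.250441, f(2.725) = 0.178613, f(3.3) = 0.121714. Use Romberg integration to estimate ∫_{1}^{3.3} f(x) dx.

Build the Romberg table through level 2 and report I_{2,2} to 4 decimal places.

0.5771

I_{0,0} (trapezoid, 1 panel, h=2.3000): 0.563032
I_{1,0} (trapezoid, 2 panels, h=1.1500): 0.569523
I_{2,0} (trapezoid, 4 panels, h=0.5750): 0.574935
I_{1,1} = 0.569523 + (0.569523 − 0.563032)/3 = 0.571687
I_{2,1} = 0.574935 + (0.574935 − 0.569523)/3 = 0.576739
I_{2,2} = 0.576739 + (0.576739 − 0.571687)/15 = 0.577076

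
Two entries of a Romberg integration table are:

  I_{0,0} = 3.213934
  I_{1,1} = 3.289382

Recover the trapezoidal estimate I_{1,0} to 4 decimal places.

From I_{1,1} = (4·I_{1,0} − I_{0,0})/3, solve for I_{1,0}:
4·I_{1,0} = 3·3.289382 + 3.213934 = 13.082080
I_{1,0} = 3.270520

3.2705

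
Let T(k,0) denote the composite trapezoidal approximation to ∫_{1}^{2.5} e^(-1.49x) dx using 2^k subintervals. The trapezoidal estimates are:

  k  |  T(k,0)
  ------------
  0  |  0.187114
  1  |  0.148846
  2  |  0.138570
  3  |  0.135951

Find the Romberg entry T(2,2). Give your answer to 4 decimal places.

0.1351

T(1,1) = (4·0.148846 − 0.187114) / 3 = 0.136090
T(2,1) = 0.138570 + (0.138570 − 0.148846)/3 = 0.135145
T(2,2) = 0.135145 + (0.135145 − 0.136090)/15 = 0.135082
(Column j=1 coincides with Simpson's rule on the same nodes.)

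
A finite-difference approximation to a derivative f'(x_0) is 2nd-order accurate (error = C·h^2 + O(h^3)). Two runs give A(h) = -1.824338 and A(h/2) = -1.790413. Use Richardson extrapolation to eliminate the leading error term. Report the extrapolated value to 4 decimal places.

The leading error scales as h^2; refining by a factor of 2 reduces it by 2^2 = 4.
Extrapolated value = (4·A(h/2) − A(h)) / (4 − 1)
= (4·(-1.790413) − (-1.824338)) / 3
= -5.337314 / 3 = -1.779105

-1.7791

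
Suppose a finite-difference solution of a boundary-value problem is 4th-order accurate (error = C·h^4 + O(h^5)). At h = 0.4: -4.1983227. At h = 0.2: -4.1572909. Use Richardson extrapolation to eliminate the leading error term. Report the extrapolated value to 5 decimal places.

The leading error scales as h^4; refining by a factor of 2 reduces it by 2^4 = 16.
Extrapolated value = (16·A(h/2) − A(h)) / (16 − 1)
= (16·(-4.1572909) − (-4.1983227)) / 15
= -62.3183317 / 15 = -4.1545554

-4.15456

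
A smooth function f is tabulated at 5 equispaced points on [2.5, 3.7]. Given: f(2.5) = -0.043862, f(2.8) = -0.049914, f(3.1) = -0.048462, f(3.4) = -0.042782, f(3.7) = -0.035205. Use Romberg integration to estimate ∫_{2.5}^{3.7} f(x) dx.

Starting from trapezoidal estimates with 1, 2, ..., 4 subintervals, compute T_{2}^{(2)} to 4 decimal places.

T_{0}^{(0)} (trapezoid, 1 panel, h=1.2000): -0.047440
T_{1}^{(0)} (trapezoid, 2 panels, h=0.6000): -0.052797
T_{2}^{(0)} (trapezoid, 4 panels, h=0.3000): -0.054207
T_{1}^{(1)} = -0.052797 + (-0.052797 − (-0.047440))/3 = -0.054583
T_{2}^{(1)} = -0.054207 + (-0.054207 − (-0.052797))/3 = -0.054677
T_{2}^{(2)} = -0.054677 + (-0.054677 − (-0.054583))/15 = -0.054683

-0.0547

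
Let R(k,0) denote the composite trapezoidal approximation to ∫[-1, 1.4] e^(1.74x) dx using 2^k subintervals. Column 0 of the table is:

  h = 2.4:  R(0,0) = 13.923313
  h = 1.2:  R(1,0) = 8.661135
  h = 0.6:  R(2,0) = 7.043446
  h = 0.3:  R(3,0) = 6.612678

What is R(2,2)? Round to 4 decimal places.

Richardson extrapolation on the trapezoidal column (denominator 4−1=3):
R(1,1) = (4·8.661135 − 13.923313) / 3 = 6.907076
R(2,1) = 7.043446 + (7.043446 − 8.661135)/3 = 6.504216
R(2,2) = 6.504216 + (6.504216 − 6.907076)/15 = 6.477359
(Column j=1 coincides with Simpson's rule on the same nodes.)

6.4774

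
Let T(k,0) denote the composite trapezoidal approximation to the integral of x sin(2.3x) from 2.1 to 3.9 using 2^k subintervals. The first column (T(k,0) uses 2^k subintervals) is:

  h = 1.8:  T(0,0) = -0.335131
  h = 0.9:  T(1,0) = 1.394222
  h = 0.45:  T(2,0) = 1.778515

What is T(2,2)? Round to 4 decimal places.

1.9023

T(1,1) = 1.394222 + (1.394222 − (-0.335131))/3 = 1.970673
T(2,1) = 1.778515 + (1.778515 − 1.394222)/3 = 1.906613
T(2,2) = 1.906613 + (1.906613 − 1.970673)/15 = 1.902342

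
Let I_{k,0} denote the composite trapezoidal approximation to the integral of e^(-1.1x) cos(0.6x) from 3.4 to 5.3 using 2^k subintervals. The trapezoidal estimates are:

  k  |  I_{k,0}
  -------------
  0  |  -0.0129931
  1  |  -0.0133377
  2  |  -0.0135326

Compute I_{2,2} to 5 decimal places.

I_{1,1} = (4·(-0.0133377) − (-0.0129931)) / 3 = -0.0134526
I_{2,1} = -0.0135326 + (-0.0135326 − (-0.0133377))/3 = -0.0135976
I_{2,2} = -0.0135976 + (-0.0135976 − (-0.0134526))/15 = -0.0136073

-0.01361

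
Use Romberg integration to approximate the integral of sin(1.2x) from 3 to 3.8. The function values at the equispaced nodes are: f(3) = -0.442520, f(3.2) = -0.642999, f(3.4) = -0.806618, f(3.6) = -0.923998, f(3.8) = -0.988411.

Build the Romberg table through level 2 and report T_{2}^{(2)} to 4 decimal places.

T_{0}^{(0)} (trapezoid, 1 panel, h=0.8000): -0.572372
T_{1}^{(0)} (trapezoid, 2 panels, h=0.4000): -0.608833
T_{2}^{(0)} (trapezoid, 4 panels, h=0.2000): -0.617816
T_{1}^{(1)} = -0.608833 + (-0.608833 − (-0.572372))/3 = -0.620987
T_{2}^{(1)} = -0.617816 + (-0.617816 − (-0.608833))/3 = -0.620810
T_{2}^{(2)} = -0.620810 + (-0.620810 − (-0.620987))/15 = -0.620798

-0.6208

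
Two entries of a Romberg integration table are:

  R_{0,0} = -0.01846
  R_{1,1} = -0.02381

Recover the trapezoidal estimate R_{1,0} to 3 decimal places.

From R_{1,1} = (4·R_{1,0} − R_{0,0})/3, solve for R_{1,0}:
4·R_{1,0} = 3·(-0.02381) + (-0.01846) = -0.08989
R_{1,0} = -0.02247

-0.022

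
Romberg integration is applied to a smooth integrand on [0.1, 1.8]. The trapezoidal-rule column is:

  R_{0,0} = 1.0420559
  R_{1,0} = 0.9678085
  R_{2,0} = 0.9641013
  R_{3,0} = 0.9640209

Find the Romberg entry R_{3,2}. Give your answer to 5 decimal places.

0.96407

Richardson extrapolation on the trapezoidal column (denominator 4−1=3):
R_{2,1} = (4·0.9641013 − 0.9678085) / 3 = 0.9628656
R_{3,1} = (4·0.9640209 − 0.9641013) / 3 = 0.9639941
R_{3,2} = 0.9639941 + (0.9639941 − 0.9628656)/15 = 0.9640693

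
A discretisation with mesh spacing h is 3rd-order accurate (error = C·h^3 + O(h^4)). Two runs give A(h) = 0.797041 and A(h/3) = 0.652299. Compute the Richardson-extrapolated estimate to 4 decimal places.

0.6467

The leading error scales as h^3; refining by a factor of 3 reduces it by 3^3 = 27.
Extrapolated value = (27·A(h/3) − A(h)) / (27 − 1)
= (27·0.652299 − 0.797041) / 26
= 16.815032 / 26 = 0.646732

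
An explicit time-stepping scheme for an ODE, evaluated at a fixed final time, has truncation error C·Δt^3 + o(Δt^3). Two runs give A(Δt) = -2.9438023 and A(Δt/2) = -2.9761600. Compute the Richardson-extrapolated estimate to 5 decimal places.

-2.98078

The leading error scales as Δt^3; refining by a factor of 2 reduces it by 2^3 = 8.
Extrapolated value = (8·A(Δt/2) − A(Δt)) / (8 − 1)
= (8·(-2.9761600) − (-2.9438023)) / 7
= -20.8654777 / 7 = -2.9807825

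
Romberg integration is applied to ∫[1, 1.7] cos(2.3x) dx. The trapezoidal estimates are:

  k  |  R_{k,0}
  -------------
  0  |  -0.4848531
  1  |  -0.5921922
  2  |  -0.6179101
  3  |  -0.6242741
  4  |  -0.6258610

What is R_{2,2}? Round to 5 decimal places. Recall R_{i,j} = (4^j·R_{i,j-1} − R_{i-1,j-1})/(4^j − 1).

Richardson extrapolation on the trapezoidal column (denominator 4−1=3):
R_{1,1} = (4·(-0.5921922) − (-0.4848531)) / 3 = -0.6279719
R_{2,1} = (4·(-0.6179101) − (-0.5921922)) / 3 = -0.6264827
R_{2,2} = -0.6264827 + (-0.6264827 − (-0.6279719))/15 = -0.6263834

-0.62638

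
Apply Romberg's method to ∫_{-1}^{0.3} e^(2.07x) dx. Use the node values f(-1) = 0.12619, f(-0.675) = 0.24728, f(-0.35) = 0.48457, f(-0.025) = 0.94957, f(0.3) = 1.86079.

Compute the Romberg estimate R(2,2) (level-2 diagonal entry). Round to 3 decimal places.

0.838

R(0,0) (trapezoid, 1 panel, h=1.3000): 1.29154
R(1,0) (trapezoid, 2 panels, h=0.6500): 0.96074
R(2,0) (trapezoid, 4 panels, h=0.3250): 0.86935
R(1,1) = 0.96074 + (0.96074 − 1.29154)/3 = 0.85047
R(2,1) = 0.86935 + (0.86935 − 0.96074)/3 = 0.83889
R(2,2) = 0.83889 + (0.83889 − 0.85047)/15 = 0.83812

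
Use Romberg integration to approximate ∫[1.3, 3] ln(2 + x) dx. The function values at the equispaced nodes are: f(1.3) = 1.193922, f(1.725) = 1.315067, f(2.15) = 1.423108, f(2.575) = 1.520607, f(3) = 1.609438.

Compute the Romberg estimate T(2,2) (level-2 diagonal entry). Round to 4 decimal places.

T(0,0) (trapezoid, 1 panel, h=1.7000): 2.382856
T(1,0) (trapezoid, 2 panels, h=0.8500): 2.401070
T(2,0) (trapezoid, 4 panels, h=0.4250): 2.405696
T(1,1) = 2.401070 + (2.401070 − 2.382856)/3 = 2.407141
T(2,1) = 2.405696 + (2.405696 − 2.401070)/3 = 2.407238
T(2,2) = 2.407238 + (2.407238 − 2.407141)/15 = 2.407244

2.4072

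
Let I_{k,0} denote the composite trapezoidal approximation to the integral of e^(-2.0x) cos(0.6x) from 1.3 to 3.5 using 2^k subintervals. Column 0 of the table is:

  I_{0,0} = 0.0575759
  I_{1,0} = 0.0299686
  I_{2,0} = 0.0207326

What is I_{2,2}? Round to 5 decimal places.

0.01745

Richardson extrapolation on the trapezoidal column (denominator 4−1=3):
I_{1,1} = 0.0299686 + (0.0299686 − 0.0575759)/3 = 0.0207662
I_{2,1} = 0.0207326 + (0.0207326 − 0.0299686)/3 = 0.0176539
I_{2,2} = 0.0176539 + (0.0176539 − 0.0207662)/15 = 0.0174464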